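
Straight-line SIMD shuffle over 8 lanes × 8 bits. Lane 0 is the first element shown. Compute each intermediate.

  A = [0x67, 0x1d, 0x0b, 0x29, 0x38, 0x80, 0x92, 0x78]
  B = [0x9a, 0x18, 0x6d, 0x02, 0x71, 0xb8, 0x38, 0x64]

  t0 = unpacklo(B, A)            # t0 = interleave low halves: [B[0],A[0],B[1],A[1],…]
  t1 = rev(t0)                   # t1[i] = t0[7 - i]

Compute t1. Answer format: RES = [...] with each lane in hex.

t0 = [0x9a, 0x67, 0x18, 0x1d, 0x6d, 0x0b, 0x02, 0x29]
t1 = [0x29, 0x02, 0x0b, 0x6d, 0x1d, 0x18, 0x67, 0x9a]

RES = [ 0x29  0x02  0x0b  0x6d  0x1d  0x18  0x67  0x9a ]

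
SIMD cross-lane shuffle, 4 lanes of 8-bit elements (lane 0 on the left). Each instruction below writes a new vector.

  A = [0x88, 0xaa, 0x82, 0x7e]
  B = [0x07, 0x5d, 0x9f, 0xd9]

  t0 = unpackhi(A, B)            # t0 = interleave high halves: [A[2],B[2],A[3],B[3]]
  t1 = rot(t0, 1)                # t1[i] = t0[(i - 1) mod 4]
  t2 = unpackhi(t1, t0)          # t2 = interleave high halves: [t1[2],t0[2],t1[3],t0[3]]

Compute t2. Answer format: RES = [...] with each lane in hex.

  t0: 82 9f 7e d9
  t1: d9 82 9f 7e
  t2: 9f 7e 7e d9

RES = [ 0x9f  0x7e  0x7e  0xd9 ]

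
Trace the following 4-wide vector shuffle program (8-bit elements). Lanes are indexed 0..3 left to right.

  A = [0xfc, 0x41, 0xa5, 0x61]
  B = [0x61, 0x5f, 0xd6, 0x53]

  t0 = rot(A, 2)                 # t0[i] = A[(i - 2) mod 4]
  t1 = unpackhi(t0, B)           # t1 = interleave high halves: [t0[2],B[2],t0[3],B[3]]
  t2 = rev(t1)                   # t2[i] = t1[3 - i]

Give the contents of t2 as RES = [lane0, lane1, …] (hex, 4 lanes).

→ t0 |a5|61|fc|41|
→ t1 |fc|d6|41|53|
→ t2 |53|41|d6|fc|

RES = [ 0x53  0x41  0xd6  0xfc ]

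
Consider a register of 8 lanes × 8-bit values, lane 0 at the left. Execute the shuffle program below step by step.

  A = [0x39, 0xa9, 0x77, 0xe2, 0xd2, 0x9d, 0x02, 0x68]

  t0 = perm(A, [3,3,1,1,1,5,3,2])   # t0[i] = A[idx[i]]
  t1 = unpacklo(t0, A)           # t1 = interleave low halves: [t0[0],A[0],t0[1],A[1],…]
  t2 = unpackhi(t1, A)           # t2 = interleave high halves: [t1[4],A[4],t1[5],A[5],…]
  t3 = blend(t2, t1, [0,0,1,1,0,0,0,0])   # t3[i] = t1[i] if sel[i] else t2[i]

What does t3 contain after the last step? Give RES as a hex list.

t0 = [0xe2, 0xe2, 0xa9, 0xa9, 0xa9, 0x9d, 0xe2, 0x77]
t1 = [0xe2, 0x39, 0xe2, 0xa9, 0xa9, 0x77, 0xa9, 0xe2]
t2 = [0xa9, 0xd2, 0x77, 0x9d, 0xa9, 0x02, 0xe2, 0x68]
t3 = [0xa9, 0xd2, 0xe2, 0xa9, 0xa9, 0x02, 0xe2, 0x68]

RES = [ 0xa9  0xd2  0xe2  0xa9  0xa9  0x02  0xe2  0x68 ]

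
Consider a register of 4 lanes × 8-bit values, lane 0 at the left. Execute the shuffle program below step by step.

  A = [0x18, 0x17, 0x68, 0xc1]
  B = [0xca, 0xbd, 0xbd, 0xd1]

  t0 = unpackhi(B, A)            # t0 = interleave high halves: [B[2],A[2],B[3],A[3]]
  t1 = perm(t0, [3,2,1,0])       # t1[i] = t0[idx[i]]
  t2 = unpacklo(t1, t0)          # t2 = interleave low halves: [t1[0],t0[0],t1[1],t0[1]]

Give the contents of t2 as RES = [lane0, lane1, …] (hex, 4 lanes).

RES = [0xc1, 0xbd, 0xd1, 0x68]

t0 = [0xbd, 0x68, 0xd1, 0xc1]
t1 = [0xc1, 0xd1, 0x68, 0xbd]
t2 = [0xc1, 0xbd, 0xd1, 0x68]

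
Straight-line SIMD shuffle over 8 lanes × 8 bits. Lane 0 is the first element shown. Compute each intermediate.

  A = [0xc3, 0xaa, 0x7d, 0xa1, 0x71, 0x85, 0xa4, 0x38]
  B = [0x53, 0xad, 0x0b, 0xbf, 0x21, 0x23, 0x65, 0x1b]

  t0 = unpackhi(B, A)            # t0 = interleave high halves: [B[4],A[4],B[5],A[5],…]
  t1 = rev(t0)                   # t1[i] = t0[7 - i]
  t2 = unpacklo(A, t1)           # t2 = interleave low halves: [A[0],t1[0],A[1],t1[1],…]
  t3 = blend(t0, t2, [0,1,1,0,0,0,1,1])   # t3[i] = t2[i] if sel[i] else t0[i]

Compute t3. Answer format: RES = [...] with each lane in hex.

RES = [0x21, 0x38, 0xaa, 0x85, 0x65, 0xa4, 0xa1, 0x65]

→ t0 |21|71|23|85|65|a4|1b|38|
→ t1 |38|1b|a4|65|85|23|71|21|
→ t2 |c3|38|aa|1b|7d|a4|a1|65|
→ t3 |21|38|aa|85|65|a4|a1|65|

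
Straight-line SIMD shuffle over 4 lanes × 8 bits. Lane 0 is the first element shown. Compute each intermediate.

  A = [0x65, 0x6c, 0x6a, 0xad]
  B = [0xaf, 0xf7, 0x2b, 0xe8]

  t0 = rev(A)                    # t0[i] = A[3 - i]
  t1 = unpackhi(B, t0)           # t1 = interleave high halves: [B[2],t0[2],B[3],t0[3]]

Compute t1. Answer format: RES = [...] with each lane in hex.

→ t0 |ad|6a|6c|65|
→ t1 |2b|6c|e8|65|

RES = [0x2b, 0x6c, 0xe8, 0x65]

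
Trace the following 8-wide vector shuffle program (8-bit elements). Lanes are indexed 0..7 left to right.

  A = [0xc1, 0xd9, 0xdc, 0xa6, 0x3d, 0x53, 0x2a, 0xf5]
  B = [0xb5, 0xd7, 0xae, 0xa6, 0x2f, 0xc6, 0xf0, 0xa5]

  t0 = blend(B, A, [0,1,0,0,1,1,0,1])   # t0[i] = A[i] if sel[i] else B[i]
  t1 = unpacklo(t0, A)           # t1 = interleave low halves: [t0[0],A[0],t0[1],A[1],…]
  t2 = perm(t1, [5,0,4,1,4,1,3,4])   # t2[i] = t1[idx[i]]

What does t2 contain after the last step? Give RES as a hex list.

t0 = [0xb5, 0xd9, 0xae, 0xa6, 0x3d, 0x53, 0xf0, 0xf5]
t1 = [0xb5, 0xc1, 0xd9, 0xd9, 0xae, 0xdc, 0xa6, 0xa6]
t2 = [0xdc, 0xb5, 0xae, 0xc1, 0xae, 0xc1, 0xd9, 0xae]

RES = [ 0xdc  0xb5  0xae  0xc1  0xae  0xc1  0xd9  0xae ]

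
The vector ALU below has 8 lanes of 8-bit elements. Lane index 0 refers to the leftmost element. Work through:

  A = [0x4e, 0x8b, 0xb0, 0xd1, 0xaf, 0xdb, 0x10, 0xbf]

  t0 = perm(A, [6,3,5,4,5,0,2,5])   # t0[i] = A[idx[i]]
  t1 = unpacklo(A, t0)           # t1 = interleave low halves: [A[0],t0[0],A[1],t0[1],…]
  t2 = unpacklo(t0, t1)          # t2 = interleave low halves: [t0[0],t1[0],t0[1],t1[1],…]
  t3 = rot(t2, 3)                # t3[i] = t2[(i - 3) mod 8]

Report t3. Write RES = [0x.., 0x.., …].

RES = [ 0x8b  0xaf  0xd1  0x10  0x4e  0xd1  0x10  0xdb ]

→ t0 |10|d1|db|af|db|4e|b0|db|
→ t1 |4e|10|8b|d1|b0|db|d1|af|
→ t2 |10|4e|d1|10|db|8b|af|d1|
→ t3 |8b|af|d1|10|4e|d1|10|db|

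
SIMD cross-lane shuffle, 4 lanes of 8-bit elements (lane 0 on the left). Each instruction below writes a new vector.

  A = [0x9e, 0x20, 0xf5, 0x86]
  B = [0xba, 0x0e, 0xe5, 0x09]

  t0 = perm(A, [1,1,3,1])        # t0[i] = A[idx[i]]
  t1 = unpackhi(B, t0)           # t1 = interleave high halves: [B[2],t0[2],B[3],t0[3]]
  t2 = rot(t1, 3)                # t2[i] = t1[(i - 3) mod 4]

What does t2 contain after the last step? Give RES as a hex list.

  t0: 20 20 86 20
  t1: e5 86 09 20
  t2: 86 09 20 e5

RES = [ 0x86  0x09  0x20  0xe5 ]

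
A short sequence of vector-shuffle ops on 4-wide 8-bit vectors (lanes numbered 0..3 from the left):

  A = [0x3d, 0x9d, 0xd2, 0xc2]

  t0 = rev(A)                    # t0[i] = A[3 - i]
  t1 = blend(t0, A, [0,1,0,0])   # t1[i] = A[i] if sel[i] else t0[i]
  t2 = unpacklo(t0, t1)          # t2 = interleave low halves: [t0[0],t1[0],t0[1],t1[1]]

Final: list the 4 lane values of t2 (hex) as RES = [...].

RES = [ 0xc2  0xc2  0xd2  0x9d ]

t0 = [0xc2, 0xd2, 0x9d, 0x3d]
t1 = [0xc2, 0x9d, 0x9d, 0x3d]
t2 = [0xc2, 0xc2, 0xd2, 0x9d]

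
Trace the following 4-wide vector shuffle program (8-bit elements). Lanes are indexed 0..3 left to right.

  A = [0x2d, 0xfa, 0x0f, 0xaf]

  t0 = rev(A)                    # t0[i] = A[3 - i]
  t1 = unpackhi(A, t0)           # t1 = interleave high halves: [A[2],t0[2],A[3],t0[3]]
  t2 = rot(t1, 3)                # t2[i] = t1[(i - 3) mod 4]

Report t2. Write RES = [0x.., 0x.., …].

t0 = [0xaf, 0x0f, 0xfa, 0x2d]
t1 = [0x0f, 0xfa, 0xaf, 0x2d]
t2 = [0xfa, 0xaf, 0x2d, 0x0f]

RES = [ 0xfa  0xaf  0x2d  0x0f ]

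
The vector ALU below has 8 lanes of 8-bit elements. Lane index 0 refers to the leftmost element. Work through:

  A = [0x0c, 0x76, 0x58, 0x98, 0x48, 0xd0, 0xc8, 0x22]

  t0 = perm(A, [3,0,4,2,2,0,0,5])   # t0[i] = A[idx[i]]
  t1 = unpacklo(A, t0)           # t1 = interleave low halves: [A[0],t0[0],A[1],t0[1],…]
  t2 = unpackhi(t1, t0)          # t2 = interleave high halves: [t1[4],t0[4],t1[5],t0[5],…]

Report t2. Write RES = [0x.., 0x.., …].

t0 = [0x98, 0x0c, 0x48, 0x58, 0x58, 0x0c, 0x0c, 0xd0]
t1 = [0x0c, 0x98, 0x76, 0x0c, 0x58, 0x48, 0x98, 0x58]
t2 = [0x58, 0x58, 0x48, 0x0c, 0x98, 0x0c, 0x58, 0xd0]

RES = [0x58, 0x58, 0x48, 0x0c, 0x98, 0x0c, 0x58, 0xd0]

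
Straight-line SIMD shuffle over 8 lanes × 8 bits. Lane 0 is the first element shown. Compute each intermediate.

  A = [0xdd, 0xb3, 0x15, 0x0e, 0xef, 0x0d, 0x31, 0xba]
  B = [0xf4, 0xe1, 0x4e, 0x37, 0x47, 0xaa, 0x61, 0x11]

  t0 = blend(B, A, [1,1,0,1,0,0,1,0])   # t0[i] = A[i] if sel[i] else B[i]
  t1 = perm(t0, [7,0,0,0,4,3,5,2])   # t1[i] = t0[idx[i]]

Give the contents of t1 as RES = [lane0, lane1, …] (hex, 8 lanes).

RES = [ 0x11  0xdd  0xdd  0xdd  0x47  0x0e  0xaa  0x4e ]

  t0: dd b3 4e 0e 47 aa 31 11
  t1: 11 dd dd dd 47 0e aa 4e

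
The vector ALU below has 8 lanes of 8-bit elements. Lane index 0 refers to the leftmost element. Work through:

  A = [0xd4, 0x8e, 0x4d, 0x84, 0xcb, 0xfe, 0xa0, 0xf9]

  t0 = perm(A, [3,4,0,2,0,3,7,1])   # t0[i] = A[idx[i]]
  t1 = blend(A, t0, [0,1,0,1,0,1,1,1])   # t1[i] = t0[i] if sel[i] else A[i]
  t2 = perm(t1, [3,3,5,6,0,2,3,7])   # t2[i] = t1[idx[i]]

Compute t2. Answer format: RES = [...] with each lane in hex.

  t0: 84 cb d4 4d d4 84 f9 8e
  t1: d4 cb 4d 4d cb 84 f9 8e
  t2: 4d 4d 84 f9 d4 4d 4d 8e

RES = [0x4d, 0x4d, 0x84, 0xf9, 0xd4, 0x4d, 0x4d, 0x8e]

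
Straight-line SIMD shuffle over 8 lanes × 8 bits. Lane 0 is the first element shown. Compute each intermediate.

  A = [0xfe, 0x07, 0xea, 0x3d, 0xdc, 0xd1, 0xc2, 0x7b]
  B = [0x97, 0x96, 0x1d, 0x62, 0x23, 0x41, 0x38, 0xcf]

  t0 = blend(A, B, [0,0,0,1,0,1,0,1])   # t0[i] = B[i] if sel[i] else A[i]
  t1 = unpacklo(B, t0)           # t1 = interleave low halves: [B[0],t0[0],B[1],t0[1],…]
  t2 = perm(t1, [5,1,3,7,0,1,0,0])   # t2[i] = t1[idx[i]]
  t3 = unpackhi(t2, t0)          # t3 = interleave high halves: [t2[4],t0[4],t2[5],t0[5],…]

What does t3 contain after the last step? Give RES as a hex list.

t0 = [0xfe, 0x07, 0xea, 0x62, 0xdc, 0x41, 0xc2, 0xcf]
t1 = [0x97, 0xfe, 0x96, 0x07, 0x1d, 0xea, 0x62, 0x62]
t2 = [0xea, 0xfe, 0x07, 0x62, 0x97, 0xfe, 0x97, 0x97]
t3 = [0x97, 0xdc, 0xfe, 0x41, 0x97, 0xc2, 0x97, 0xcf]

RES = [0x97, 0xdc, 0xfe, 0x41, 0x97, 0xc2, 0x97, 0xcf]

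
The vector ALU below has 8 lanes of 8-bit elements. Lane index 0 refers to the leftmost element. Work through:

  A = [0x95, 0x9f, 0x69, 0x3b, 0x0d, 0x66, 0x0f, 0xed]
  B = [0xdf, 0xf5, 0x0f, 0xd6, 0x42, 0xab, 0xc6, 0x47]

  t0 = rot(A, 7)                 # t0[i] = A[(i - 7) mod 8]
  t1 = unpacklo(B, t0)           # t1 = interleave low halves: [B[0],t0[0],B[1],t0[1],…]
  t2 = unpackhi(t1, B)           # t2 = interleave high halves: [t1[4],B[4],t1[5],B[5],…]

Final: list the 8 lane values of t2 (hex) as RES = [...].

RES = [0x0f, 0x42, 0x3b, 0xab, 0xd6, 0xc6, 0x0d, 0x47]

→ t0 |9f|69|3b|0d|66|0f|ed|95|
→ t1 |df|9f|f5|69|0f|3b|d6|0d|
→ t2 |0f|42|3b|ab|d6|c6|0d|47|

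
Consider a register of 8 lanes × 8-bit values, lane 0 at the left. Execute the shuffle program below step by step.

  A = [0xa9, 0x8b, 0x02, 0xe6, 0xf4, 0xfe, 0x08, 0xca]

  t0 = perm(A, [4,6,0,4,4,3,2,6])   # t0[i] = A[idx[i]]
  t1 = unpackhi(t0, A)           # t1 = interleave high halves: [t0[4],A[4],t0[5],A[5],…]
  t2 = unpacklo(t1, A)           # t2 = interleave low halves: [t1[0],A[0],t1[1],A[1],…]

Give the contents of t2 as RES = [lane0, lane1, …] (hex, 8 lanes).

RES = [0xf4, 0xa9, 0xf4, 0x8b, 0xe6, 0x02, 0xfe, 0xe6]

→ t0 |f4|08|a9|f4|f4|e6|02|08|
→ t1 |f4|f4|e6|fe|02|08|08|ca|
→ t2 |f4|a9|f4|8b|e6|02|fe|e6|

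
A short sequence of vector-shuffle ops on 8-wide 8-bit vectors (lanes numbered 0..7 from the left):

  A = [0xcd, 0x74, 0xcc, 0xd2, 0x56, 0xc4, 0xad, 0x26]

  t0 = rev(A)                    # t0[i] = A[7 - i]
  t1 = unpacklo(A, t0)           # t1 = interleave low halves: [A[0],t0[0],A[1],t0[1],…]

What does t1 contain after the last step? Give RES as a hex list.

t0 = [0x26, 0xad, 0xc4, 0x56, 0xd2, 0xcc, 0x74, 0xcd]
t1 = [0xcd, 0x26, 0x74, 0xad, 0xcc, 0xc4, 0xd2, 0x56]

RES = [ 0xcd  0x26  0x74  0xad  0xcc  0xc4  0xd2  0x56 ]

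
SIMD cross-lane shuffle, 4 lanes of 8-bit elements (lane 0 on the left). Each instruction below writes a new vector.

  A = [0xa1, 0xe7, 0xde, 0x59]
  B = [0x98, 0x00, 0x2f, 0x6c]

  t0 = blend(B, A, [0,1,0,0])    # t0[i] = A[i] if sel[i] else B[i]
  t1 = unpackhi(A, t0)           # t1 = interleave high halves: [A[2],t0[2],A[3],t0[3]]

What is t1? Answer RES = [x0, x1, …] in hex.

RES = [0xde, 0x2f, 0x59, 0x6c]

→ t0 |98|e7|2f|6c|
→ t1 |de|2f|59|6c|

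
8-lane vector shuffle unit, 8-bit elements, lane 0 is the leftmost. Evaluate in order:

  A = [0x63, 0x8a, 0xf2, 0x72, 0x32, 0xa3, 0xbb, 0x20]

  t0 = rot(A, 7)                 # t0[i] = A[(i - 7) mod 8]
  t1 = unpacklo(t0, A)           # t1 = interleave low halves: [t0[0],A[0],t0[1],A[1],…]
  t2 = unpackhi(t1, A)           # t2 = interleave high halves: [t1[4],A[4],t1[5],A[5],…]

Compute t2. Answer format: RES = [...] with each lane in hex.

  t0: 8a f2 72 32 a3 bb 20 63
  t1: 8a 63 f2 8a 72 f2 32 72
  t2: 72 32 f2 a3 32 bb 72 20

RES = [0x72, 0x32, 0xf2, 0xa3, 0x32, 0xbb, 0x72, 0x20]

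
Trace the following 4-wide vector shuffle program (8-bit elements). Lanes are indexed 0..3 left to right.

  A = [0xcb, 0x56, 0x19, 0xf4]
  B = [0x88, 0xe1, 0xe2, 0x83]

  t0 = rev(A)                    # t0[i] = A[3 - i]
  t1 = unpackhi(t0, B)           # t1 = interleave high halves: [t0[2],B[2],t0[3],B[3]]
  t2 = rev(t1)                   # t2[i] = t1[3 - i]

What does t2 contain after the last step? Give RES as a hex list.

  t0: f4 19 56 cb
  t1: 56 e2 cb 83
  t2: 83 cb e2 56

RES = [ 0x83  0xcb  0xe2  0x56 ]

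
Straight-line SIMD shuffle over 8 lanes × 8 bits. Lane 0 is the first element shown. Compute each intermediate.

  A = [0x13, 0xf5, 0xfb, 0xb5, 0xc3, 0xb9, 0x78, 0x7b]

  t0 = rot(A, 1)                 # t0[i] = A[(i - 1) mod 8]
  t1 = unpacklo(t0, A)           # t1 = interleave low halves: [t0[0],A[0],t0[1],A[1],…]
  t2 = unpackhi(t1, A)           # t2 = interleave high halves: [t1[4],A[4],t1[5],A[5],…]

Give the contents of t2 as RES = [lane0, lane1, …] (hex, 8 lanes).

RES = [0xf5, 0xc3, 0xfb, 0xb9, 0xfb, 0x78, 0xb5, 0x7b]

t0 = [0x7b, 0x13, 0xf5, 0xfb, 0xb5, 0xc3, 0xb9, 0x78]
t1 = [0x7b, 0x13, 0x13, 0xf5, 0xf5, 0xfb, 0xfb, 0xb5]
t2 = [0xf5, 0xc3, 0xfb, 0xb9, 0xfb, 0x78, 0xb5, 0x7b]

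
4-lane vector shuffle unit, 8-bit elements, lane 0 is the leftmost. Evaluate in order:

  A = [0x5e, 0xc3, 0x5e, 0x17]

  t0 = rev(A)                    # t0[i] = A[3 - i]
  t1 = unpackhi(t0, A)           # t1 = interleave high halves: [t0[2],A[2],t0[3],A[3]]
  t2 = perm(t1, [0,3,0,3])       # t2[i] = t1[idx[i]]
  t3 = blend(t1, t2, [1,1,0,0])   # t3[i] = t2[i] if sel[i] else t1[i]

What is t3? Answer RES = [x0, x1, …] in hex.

  t0: 17 5e c3 5e
  t1: c3 5e 5e 17
  t2: c3 17 c3 17
  t3: c3 17 5e 17

RES = [ 0xc3  0x17  0x5e  0x17 ]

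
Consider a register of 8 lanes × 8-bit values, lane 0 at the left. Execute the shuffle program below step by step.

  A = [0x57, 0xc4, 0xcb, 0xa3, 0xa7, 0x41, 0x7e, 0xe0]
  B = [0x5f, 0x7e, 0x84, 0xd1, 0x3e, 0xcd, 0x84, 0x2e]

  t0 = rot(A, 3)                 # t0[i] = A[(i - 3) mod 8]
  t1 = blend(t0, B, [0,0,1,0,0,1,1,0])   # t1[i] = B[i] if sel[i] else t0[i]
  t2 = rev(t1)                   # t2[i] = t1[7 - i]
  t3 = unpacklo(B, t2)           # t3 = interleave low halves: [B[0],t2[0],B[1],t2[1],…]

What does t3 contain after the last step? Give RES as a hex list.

RES = [0x5f, 0xa7, 0x7e, 0x84, 0x84, 0xcd, 0xd1, 0xc4]

  t0: 41 7e e0 57 c4 cb a3 a7
  t1: 41 7e 84 57 c4 cd 84 a7
  t2: a7 84 cd c4 57 84 7e 41
  t3: 5f a7 7e 84 84 cd d1 c4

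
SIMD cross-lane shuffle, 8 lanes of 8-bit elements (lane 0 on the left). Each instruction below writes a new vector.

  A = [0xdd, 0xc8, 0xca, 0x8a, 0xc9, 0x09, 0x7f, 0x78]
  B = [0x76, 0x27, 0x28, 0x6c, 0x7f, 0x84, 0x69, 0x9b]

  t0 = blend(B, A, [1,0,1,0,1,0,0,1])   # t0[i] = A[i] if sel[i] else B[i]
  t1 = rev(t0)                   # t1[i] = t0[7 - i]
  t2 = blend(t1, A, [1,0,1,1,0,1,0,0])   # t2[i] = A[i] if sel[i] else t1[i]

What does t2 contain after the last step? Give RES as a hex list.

RES = [ 0xdd  0x69  0xca  0x8a  0x6c  0x09  0x27  0xdd ]

  t0: dd 27 ca 6c c9 84 69 78
  t1: 78 69 84 c9 6c ca 27 dd
  t2: dd 69 ca 8a 6c 09 27 dd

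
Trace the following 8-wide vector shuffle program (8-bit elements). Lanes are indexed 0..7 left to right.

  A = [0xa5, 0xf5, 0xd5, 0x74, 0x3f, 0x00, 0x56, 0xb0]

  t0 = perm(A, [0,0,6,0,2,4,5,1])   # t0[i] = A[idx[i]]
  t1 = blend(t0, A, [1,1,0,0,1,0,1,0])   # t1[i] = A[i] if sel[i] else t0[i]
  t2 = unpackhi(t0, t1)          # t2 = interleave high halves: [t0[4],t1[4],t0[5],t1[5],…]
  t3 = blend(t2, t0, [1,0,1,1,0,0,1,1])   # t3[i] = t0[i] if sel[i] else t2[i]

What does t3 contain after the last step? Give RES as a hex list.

RES = [ 0xa5  0x3f  0x56  0xa5  0x00  0x56  0x00  0xf5 ]

  t0: a5 a5 56 a5 d5 3f 00 f5
  t1: a5 f5 56 a5 3f 3f 56 f5
  t2: d5 3f 3f 3f 00 56 f5 f5
  t3: a5 3f 56 a5 00 56 00 f5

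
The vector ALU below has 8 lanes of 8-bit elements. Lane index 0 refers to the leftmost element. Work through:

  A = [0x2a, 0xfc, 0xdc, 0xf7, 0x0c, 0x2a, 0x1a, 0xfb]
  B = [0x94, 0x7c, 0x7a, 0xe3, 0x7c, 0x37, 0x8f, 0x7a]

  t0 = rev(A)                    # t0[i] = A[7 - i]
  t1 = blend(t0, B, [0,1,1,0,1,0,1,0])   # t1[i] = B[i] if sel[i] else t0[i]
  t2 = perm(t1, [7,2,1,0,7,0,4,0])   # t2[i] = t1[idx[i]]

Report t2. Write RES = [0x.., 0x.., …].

t0 = [0xfb, 0x1a, 0x2a, 0x0c, 0xf7, 0xdc, 0xfc, 0x2a]
t1 = [0xfb, 0x7c, 0x7a, 0x0c, 0x7c, 0xdc, 0x8f, 0x2a]
t2 = [0x2a, 0x7a, 0x7c, 0xfb, 0x2a, 0xfb, 0x7c, 0xfb]

RES = [0x2a, 0x7a, 0x7c, 0xfb, 0x2a, 0xfb, 0x7c, 0xfb]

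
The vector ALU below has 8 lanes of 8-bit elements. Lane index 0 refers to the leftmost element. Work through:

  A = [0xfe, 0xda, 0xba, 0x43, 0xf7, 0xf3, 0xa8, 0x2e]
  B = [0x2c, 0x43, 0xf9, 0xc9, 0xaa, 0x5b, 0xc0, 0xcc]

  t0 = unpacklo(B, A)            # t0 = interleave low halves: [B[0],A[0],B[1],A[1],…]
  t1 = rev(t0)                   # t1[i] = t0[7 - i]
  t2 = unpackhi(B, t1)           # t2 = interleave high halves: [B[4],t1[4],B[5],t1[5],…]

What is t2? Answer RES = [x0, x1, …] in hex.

RES = [ 0xaa  0xda  0x5b  0x43  0xc0  0xfe  0xcc  0x2c ]

t0 = [0x2c, 0xfe, 0x43, 0xda, 0xf9, 0xba, 0xc9, 0x43]
t1 = [0x43, 0xc9, 0xba, 0xf9, 0xda, 0x43, 0xfe, 0x2c]
t2 = [0xaa, 0xda, 0x5b, 0x43, 0xc0, 0xfe, 0xcc, 0x2c]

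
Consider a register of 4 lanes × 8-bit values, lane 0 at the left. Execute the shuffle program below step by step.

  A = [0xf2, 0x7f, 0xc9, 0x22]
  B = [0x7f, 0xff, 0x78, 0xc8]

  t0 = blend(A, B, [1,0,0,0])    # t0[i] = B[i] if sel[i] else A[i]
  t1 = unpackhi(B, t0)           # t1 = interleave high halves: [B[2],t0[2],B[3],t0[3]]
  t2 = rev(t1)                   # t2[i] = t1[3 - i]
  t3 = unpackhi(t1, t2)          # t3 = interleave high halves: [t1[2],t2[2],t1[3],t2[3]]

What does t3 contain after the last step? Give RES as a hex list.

t0 = [0x7f, 0x7f, 0xc9, 0x22]
t1 = [0x78, 0xc9, 0xc8, 0x22]
t2 = [0x22, 0xc8, 0xc9, 0x78]
t3 = [0xc8, 0xc9, 0x22, 0x78]

RES = [ 0xc8  0xc9  0x22  0x78 ]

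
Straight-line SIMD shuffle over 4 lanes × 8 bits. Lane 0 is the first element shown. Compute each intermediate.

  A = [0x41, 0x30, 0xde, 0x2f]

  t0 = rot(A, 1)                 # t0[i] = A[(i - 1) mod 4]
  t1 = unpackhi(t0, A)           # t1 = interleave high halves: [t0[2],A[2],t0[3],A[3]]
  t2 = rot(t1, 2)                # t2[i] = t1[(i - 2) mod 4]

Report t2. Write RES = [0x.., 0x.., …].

RES = [0xde, 0x2f, 0x30, 0xde]

→ t0 |2f|41|30|de|
→ t1 |30|de|de|2f|
→ t2 |de|2f|30|de|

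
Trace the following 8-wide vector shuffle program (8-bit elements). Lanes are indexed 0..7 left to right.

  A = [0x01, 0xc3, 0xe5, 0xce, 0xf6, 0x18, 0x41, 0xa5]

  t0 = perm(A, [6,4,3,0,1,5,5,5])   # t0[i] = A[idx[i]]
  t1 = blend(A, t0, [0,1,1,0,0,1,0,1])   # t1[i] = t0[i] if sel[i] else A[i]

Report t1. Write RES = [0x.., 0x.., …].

t0 = [0x41, 0xf6, 0xce, 0x01, 0xc3, 0x18, 0x18, 0x18]
t1 = [0x01, 0xf6, 0xce, 0xce, 0xf6, 0x18, 0x41, 0x18]

RES = [0x01, 0xf6, 0xce, 0xce, 0xf6, 0x18, 0x41, 0x18]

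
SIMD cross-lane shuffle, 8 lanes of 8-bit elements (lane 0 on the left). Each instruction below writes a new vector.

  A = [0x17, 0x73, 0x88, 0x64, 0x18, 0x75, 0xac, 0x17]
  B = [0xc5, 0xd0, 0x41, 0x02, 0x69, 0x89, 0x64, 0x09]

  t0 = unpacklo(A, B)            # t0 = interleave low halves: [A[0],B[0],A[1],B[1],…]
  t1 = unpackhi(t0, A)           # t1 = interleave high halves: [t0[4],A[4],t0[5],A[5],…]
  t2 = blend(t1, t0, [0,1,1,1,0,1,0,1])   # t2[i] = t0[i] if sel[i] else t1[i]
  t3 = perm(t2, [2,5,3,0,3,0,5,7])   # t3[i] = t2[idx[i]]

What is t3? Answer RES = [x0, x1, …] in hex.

t0 = [0x17, 0xc5, 0x73, 0xd0, 0x88, 0x41, 0x64, 0x02]
t1 = [0x88, 0x18, 0x41, 0x75, 0x64, 0xac, 0x02, 0x17]
t2 = [0x88, 0xc5, 0x73, 0xd0, 0x64, 0x41, 0x02, 0x02]
t3 = [0x73, 0x41, 0xd0, 0x88, 0xd0, 0x88, 0x41, 0x02]

RES = [ 0x73  0x41  0xd0  0x88  0xd0  0x88  0x41  0x02 ]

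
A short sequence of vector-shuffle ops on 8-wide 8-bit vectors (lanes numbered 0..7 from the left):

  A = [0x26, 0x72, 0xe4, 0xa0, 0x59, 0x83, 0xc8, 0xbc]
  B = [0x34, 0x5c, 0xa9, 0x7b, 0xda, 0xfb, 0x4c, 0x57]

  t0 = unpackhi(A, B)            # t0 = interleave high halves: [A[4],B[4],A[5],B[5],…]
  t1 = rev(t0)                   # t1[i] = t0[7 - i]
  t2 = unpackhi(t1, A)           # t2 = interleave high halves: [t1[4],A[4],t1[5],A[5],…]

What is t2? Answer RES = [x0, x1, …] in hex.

RES = [0xfb, 0x59, 0x83, 0x83, 0xda, 0xc8, 0x59, 0xbc]

→ t0 |59|da|83|fb|c8|4c|bc|57|
→ t1 |57|bc|4c|c8|fb|83|da|59|
→ t2 |fb|59|83|83|da|c8|59|bc|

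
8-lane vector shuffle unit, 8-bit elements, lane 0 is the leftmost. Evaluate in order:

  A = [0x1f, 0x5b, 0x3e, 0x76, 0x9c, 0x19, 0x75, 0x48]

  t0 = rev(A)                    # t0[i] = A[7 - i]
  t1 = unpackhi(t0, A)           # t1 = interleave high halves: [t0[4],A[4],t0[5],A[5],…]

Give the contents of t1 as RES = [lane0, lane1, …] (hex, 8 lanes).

RES = [ 0x76  0x9c  0x3e  0x19  0x5b  0x75  0x1f  0x48 ]

→ t0 |48|75|19|9c|76|3e|5b|1f|
→ t1 |76|9c|3e|19|5b|75|1f|48|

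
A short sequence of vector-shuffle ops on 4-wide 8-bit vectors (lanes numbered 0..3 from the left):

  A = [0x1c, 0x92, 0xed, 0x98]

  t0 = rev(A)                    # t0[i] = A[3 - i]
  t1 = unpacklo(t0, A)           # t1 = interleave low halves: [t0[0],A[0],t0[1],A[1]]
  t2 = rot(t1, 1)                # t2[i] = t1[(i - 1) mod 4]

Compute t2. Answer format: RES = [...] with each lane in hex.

RES = [0x92, 0x98, 0x1c, 0xed]

  t0: 98 ed 92 1c
  t1: 98 1c ed 92
  t2: 92 98 1c ed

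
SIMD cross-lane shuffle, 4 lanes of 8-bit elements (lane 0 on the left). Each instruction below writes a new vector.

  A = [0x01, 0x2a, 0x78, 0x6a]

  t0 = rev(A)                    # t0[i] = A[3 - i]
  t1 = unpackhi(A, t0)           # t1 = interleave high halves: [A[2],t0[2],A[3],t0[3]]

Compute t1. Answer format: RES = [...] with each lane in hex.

RES = [0x78, 0x2a, 0x6a, 0x01]

→ t0 |6a|78|2a|01|
→ t1 |78|2a|6a|01|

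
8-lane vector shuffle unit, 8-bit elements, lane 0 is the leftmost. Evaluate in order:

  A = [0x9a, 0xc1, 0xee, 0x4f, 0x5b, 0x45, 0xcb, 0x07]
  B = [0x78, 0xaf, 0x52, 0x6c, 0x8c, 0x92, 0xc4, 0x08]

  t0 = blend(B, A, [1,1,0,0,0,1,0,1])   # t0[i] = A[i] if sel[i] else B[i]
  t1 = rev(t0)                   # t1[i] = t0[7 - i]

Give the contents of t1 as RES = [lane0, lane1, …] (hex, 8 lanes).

RES = [ 0x07  0xc4  0x45  0x8c  0x6c  0x52  0xc1  0x9a ]

  t0: 9a c1 52 6c 8c 45 c4 07
  t1: 07 c4 45 8c 6c 52 c1 9a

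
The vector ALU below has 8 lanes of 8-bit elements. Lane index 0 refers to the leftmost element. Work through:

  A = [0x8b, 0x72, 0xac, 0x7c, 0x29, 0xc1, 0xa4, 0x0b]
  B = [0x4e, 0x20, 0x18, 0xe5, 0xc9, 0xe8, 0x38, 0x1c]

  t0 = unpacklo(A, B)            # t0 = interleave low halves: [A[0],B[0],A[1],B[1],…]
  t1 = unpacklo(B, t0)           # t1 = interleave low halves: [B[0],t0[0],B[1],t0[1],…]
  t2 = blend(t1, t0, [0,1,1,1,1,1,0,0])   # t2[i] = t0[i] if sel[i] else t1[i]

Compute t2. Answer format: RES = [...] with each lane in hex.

  t0: 8b 4e 72 20 ac 18 7c e5
  t1: 4e 8b 20 4e 18 72 e5 20
  t2: 4e 4e 72 20 ac 18 e5 20

RES = [0x4e, 0x4e, 0x72, 0x20, 0xac, 0x18, 0xe5, 0x20]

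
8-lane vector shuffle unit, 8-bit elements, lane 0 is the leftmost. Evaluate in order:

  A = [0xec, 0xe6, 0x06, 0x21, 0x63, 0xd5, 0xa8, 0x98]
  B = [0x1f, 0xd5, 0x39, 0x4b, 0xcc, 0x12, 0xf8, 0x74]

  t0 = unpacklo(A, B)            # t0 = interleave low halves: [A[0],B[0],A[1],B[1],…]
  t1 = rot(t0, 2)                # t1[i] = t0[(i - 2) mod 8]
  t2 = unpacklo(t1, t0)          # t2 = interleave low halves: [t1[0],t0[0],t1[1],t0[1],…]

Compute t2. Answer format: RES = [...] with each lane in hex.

RES = [ 0x21  0xec  0x4b  0x1f  0xec  0xe6  0x1f  0xd5 ]

  t0: ec 1f e6 d5 06 39 21 4b
  t1: 21 4b ec 1f e6 d5 06 39
  t2: 21 ec 4b 1f ec e6 1f d5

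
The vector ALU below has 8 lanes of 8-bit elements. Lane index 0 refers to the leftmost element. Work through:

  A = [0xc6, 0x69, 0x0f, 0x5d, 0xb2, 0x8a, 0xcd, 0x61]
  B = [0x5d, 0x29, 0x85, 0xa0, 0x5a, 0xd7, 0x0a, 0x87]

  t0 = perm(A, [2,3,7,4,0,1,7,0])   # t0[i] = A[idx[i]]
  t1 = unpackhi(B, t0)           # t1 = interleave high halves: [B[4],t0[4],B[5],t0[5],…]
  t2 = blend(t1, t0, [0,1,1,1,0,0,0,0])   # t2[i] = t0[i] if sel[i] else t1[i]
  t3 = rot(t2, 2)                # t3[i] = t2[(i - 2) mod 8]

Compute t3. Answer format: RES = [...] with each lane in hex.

→ t0 |0f|5d|61|b2|c6|69|61|c6|
→ t1 |5a|c6|d7|69|0a|61|87|c6|
→ t2 |5a|5d|61|b2|0a|61|87|c6|
→ t3 |87|c6|5a|5d|61|b2|0a|61|

RES = [ 0x87  0xc6  0x5a  0x5d  0x61  0xb2  0x0a  0x61 ]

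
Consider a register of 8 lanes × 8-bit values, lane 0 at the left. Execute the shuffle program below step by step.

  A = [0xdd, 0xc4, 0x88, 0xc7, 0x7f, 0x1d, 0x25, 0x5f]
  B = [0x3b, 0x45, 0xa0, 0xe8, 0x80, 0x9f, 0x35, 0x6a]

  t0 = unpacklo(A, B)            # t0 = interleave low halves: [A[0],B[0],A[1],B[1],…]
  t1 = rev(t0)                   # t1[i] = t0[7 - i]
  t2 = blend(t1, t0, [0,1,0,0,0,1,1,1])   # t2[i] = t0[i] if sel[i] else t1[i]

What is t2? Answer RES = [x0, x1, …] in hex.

  t0: dd 3b c4 45 88 a0 c7 e8
  t1: e8 c7 a0 88 45 c4 3b dd
  t2: e8 3b a0 88 45 a0 c7 e8

RES = [ 0xe8  0x3b  0xa0  0x88  0x45  0xa0  0xc7  0xe8 ]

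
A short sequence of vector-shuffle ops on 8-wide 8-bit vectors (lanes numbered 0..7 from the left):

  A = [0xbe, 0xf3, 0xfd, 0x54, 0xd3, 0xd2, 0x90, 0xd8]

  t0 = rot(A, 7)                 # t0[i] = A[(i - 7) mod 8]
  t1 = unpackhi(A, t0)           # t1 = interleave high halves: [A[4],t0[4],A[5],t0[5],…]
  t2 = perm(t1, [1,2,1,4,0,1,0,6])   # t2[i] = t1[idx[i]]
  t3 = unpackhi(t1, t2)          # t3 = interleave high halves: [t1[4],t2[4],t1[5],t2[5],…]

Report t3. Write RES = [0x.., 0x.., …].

  t0: f3 fd 54 d3 d2 90 d8 be
  t1: d3 d2 d2 90 90 d8 d8 be
  t2: d2 d2 d2 90 d3 d2 d3 d8
  t3: 90 d3 d8 d2 d8 d3 be d8

RES = [0x90, 0xd3, 0xd8, 0xd2, 0xd8, 0xd3, 0xbe, 0xd8]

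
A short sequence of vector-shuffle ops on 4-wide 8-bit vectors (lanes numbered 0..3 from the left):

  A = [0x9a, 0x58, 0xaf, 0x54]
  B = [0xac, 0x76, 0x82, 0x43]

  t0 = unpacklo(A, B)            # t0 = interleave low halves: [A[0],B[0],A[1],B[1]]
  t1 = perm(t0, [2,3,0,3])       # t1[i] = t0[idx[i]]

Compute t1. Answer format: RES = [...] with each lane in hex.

RES = [0x58, 0x76, 0x9a, 0x76]

→ t0 |9a|ac|58|76|
→ t1 |58|76|9a|76|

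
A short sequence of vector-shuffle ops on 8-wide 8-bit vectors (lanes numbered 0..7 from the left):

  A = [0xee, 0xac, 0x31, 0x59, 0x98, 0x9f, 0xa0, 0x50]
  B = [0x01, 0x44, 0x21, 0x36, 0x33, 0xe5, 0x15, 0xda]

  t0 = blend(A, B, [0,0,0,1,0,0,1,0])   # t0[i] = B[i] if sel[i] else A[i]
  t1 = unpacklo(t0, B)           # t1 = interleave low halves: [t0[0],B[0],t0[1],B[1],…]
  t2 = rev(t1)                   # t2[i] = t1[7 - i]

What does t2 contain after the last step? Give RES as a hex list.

  t0: ee ac 31 36 98 9f 15 50
  t1: ee 01 ac 44 31 21 36 36
  t2: 36 36 21 31 44 ac 01 ee

RES = [ 0x36  0x36  0x21  0x31  0x44  0xac  0x01  0xee ]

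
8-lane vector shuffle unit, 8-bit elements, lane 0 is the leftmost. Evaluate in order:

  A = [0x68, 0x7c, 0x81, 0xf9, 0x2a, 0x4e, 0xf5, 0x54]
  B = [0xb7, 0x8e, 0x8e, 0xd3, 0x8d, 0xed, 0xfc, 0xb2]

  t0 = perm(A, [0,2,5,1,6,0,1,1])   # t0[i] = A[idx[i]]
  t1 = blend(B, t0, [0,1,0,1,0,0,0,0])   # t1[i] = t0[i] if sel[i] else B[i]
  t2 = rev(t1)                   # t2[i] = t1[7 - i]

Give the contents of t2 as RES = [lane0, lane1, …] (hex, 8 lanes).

  t0: 68 81 4e 7c f5 68 7c 7c
  t1: b7 81 8e 7c 8d ed fc b2
  t2: b2 fc ed 8d 7c 8e 81 b7

RES = [0xb2, 0xfc, 0xed, 0x8d, 0x7c, 0x8e, 0x81, 0xb7]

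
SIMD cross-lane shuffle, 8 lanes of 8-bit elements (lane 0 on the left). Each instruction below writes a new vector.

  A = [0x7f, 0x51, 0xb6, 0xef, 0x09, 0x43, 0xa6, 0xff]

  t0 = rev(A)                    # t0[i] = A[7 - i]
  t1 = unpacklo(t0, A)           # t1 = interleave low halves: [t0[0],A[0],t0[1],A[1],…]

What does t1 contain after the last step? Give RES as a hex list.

  t0: ff a6 43 09 ef b6 51 7f
  t1: ff 7f a6 51 43 b6 09 ef

RES = [ 0xff  0x7f  0xa6  0x51  0x43  0xb6  0x09  0xef ]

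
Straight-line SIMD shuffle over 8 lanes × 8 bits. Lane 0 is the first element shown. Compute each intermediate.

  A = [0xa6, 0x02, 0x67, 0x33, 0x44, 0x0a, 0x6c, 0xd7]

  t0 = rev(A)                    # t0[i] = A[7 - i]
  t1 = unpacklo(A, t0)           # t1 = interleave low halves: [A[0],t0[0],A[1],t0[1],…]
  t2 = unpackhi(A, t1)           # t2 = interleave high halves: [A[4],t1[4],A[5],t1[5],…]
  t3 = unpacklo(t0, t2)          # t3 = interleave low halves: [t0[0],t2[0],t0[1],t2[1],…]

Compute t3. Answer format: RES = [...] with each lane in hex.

RES = [0xd7, 0x44, 0x6c, 0x67, 0x0a, 0x0a, 0x44, 0x0a]

→ t0 |d7|6c|0a|44|33|67|02|a6|
→ t1 |a6|d7|02|6c|67|0a|33|44|
→ t2 |44|67|0a|0a|6c|33|d7|44|
→ t3 |d7|44|6c|67|0a|0a|44|0a|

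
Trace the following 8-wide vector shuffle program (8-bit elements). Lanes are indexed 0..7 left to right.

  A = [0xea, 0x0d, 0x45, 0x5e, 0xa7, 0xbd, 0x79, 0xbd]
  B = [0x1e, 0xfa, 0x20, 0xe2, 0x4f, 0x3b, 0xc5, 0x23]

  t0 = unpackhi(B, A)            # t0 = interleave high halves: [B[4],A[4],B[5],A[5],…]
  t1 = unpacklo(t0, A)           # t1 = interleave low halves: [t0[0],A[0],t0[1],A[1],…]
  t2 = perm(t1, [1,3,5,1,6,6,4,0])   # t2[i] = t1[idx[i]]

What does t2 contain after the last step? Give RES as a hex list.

→ t0 |4f|a7|3b|bd|c5|79|23|bd|
→ t1 |4f|ea|a7|0d|3b|45|bd|5e|
→ t2 |ea|0d|45|ea|bd|bd|3b|4f|

RES = [ 0xea  0x0d  0x45  0xea  0xbd  0xbd  0x3b  0x4f ]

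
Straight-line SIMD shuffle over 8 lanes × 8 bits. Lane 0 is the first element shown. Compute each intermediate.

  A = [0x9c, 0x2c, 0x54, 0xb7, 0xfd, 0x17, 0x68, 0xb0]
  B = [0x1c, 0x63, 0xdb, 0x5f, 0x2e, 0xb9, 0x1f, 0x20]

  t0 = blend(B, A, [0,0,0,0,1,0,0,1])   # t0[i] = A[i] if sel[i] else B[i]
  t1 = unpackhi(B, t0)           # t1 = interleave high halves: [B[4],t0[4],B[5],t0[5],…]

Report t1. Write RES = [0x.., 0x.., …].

t0 = [0x1c, 0x63, 0xdb, 0x5f, 0xfd, 0xb9, 0x1f, 0xb0]
t1 = [0x2e, 0xfd, 0xb9, 0xb9, 0x1f, 0x1f, 0x20, 0xb0]

RES = [ 0x2e  0xfd  0xb9  0xb9  0x1f  0x1f  0x20  0xb0 ]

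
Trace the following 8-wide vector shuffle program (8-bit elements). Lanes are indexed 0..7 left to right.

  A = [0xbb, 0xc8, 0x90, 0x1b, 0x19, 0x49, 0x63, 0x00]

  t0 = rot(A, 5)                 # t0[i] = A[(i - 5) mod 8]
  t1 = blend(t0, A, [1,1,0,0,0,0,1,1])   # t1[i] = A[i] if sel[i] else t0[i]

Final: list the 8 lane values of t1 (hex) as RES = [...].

→ t0 |1b|19|49|63|00|bb|c8|90|
→ t1 |bb|c8|49|63|00|bb|63|00|

RES = [0xbb, 0xc8, 0x49, 0x63, 0x00, 0xbb, 0x63, 0x00]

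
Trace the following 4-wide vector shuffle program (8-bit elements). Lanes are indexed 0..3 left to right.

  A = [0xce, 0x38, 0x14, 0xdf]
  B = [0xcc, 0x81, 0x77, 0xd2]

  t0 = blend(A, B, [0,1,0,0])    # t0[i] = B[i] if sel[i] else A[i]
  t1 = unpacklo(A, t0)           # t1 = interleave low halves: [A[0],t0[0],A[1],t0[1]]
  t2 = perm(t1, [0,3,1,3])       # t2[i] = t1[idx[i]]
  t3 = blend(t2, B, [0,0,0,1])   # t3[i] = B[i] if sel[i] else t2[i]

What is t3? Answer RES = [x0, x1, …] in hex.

  t0: ce 81 14 df
  t1: ce ce 38 81
  t2: ce 81 ce 81
  t3: ce 81 ce d2

RES = [0xce, 0x81, 0xce, 0xd2]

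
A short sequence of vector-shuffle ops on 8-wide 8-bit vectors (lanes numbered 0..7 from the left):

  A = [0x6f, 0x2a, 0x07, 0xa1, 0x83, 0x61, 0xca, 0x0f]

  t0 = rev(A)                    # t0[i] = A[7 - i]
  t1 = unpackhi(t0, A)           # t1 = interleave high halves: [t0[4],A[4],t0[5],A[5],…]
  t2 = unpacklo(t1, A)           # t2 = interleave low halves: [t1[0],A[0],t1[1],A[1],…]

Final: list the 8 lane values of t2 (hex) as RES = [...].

RES = [ 0xa1  0x6f  0x83  0x2a  0x07  0x07  0x61  0xa1 ]

→ t0 |0f|ca|61|83|a1|07|2a|6f|
→ t1 |a1|83|07|61|2a|ca|6f|0f|
→ t2 |a1|6f|83|2a|07|07|61|a1|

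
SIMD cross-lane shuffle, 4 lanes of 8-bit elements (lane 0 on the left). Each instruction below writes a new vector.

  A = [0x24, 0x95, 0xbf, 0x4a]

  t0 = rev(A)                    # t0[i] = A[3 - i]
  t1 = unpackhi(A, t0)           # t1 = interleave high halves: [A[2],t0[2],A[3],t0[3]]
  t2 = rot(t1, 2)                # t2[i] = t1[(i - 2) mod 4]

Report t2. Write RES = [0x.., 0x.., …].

RES = [0x4a, 0x24, 0xbf, 0x95]

→ t0 |4a|bf|95|24|
→ t1 |bf|95|4a|24|
→ t2 |4a|24|bf|95|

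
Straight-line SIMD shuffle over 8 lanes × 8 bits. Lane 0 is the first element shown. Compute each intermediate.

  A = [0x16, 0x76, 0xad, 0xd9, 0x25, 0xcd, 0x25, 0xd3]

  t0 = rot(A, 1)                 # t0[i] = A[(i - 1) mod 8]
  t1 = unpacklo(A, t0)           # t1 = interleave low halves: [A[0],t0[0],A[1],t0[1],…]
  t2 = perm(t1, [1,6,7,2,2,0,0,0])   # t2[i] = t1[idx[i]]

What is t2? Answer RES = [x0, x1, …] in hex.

t0 = [0xd3, 0x16, 0x76, 0xad, 0xd9, 0x25, 0xcd, 0x25]
t1 = [0x16, 0xd3, 0x76, 0x16, 0xad, 0x76, 0xd9, 0xad]
t2 = [0xd3, 0xd9, 0xad, 0x76, 0x76, 0x16, 0x16, 0x16]

RES = [0xd3, 0xd9, 0xad, 0x76, 0x76, 0x16, 0x16, 0x16]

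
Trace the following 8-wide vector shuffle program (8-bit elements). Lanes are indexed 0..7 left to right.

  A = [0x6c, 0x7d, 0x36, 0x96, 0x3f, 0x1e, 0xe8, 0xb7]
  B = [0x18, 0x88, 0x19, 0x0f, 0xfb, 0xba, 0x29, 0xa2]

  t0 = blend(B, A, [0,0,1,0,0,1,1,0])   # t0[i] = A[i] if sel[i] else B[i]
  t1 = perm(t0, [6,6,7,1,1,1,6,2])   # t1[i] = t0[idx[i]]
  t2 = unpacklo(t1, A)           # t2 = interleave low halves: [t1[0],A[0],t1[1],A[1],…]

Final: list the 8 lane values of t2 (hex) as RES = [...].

→ t0 |18|88|36|0f|fb|1e|e8|a2|
→ t1 |e8|e8|a2|88|88|88|e8|36|
→ t2 |e8|6c|e8|7d|a2|36|88|96|

RES = [ 0xe8  0x6c  0xe8  0x7d  0xa2  0x36  0x88  0x96 ]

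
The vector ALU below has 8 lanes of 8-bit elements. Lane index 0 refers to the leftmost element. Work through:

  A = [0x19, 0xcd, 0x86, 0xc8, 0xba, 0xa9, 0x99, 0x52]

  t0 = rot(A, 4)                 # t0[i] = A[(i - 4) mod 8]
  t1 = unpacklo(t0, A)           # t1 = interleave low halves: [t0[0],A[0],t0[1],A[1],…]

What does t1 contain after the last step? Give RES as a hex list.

  t0: ba a9 99 52 19 cd 86 c8
  t1: ba 19 a9 cd 99 86 52 c8

RES = [0xba, 0x19, 0xa9, 0xcd, 0x99, 0x86, 0x52, 0xc8]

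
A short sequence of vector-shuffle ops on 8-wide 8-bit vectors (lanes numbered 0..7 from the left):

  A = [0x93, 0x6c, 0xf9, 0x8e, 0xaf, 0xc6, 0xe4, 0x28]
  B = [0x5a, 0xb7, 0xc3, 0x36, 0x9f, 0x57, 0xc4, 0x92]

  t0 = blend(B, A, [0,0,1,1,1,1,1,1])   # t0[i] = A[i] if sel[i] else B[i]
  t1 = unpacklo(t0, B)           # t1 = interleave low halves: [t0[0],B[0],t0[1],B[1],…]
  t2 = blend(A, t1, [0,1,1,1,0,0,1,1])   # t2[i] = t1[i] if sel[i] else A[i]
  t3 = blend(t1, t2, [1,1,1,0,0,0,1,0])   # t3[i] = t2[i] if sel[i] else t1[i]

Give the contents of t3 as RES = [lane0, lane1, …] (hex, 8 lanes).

t0 = [0x5a, 0xb7, 0xf9, 0x8e, 0xaf, 0xc6, 0xe4, 0x28]
t1 = [0x5a, 0x5a, 0xb7, 0xb7, 0xf9, 0xc3, 0x8e, 0x36]
t2 = [0x93, 0x5a, 0xb7, 0xb7, 0xaf, 0xc6, 0x8e, 0x36]
t3 = [0x93, 0x5a, 0xb7, 0xb7, 0xf9, 0xc3, 0x8e, 0x36]

RES = [ 0x93  0x5a  0xb7  0xb7  0xf9  0xc3  0x8e  0x36 ]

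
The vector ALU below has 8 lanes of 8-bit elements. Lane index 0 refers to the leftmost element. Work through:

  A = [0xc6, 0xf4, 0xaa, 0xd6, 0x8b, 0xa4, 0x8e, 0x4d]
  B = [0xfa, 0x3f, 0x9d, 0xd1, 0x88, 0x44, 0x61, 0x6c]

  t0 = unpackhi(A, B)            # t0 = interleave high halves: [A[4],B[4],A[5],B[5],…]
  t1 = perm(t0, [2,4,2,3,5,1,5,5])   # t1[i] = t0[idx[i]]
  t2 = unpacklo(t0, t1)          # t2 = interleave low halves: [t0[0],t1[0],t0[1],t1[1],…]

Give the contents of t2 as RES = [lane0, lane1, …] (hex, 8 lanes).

RES = [0x8b, 0xa4, 0x88, 0x8e, 0xa4, 0xa4, 0x44, 0x44]

  t0: 8b 88 a4 44 8e 61 4d 6c
  t1: a4 8e a4 44 61 88 61 61
  t2: 8b a4 88 8e a4 a4 44 44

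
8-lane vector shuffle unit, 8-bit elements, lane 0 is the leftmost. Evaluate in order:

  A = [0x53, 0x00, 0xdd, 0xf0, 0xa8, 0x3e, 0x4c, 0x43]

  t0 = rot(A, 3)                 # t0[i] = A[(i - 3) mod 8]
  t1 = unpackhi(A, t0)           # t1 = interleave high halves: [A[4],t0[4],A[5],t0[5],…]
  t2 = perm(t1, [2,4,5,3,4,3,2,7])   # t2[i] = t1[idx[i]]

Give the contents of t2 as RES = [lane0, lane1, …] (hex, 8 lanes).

RES = [0x3e, 0x4c, 0xf0, 0xdd, 0x4c, 0xdd, 0x3e, 0xa8]

  t0: 3e 4c 43 53 00 dd f0 a8
  t1: a8 00 3e dd 4c f0 43 a8
  t2: 3e 4c f0 dd 4c dd 3e a8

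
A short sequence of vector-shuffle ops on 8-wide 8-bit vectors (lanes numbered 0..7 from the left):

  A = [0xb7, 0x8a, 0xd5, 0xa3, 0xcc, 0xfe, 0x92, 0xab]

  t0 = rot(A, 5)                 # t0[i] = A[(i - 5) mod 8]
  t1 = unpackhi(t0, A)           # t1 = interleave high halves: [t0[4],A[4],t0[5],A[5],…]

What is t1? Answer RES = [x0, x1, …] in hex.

→ t0 |a3|cc|fe|92|ab|b7|8a|d5|
→ t1 |ab|cc|b7|fe|8a|92|d5|ab|

RES = [ 0xab  0xcc  0xb7  0xfe  0x8a  0x92  0xd5  0xab ]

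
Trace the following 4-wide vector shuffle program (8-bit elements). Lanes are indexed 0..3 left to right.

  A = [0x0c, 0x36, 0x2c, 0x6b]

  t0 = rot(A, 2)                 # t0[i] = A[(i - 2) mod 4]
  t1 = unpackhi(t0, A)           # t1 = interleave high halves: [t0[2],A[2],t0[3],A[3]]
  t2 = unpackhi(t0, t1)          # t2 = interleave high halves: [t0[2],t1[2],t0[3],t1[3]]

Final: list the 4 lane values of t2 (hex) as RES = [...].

RES = [ 0x0c  0x36  0x36  0x6b ]

t0 = [0x2c, 0x6b, 0x0c, 0x36]
t1 = [0x0c, 0x2c, 0x36, 0x6b]
t2 = [0x0c, 0x36, 0x36, 0x6b]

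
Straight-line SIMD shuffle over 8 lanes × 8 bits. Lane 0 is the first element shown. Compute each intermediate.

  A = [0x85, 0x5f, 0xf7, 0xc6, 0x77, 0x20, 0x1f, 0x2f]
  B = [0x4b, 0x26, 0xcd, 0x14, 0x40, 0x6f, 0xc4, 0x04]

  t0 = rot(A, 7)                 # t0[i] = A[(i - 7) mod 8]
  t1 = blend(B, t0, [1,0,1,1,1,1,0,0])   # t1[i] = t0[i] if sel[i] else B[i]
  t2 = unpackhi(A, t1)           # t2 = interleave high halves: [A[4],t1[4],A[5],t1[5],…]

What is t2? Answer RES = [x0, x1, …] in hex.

RES = [ 0x77  0x20  0x20  0x1f  0x1f  0xc4  0x2f  0x04 ]

  t0: 5f f7 c6 77 20 1f 2f 85
  t1: 5f 26 c6 77 20 1f c4 04
  t2: 77 20 20 1f 1f c4 2f 04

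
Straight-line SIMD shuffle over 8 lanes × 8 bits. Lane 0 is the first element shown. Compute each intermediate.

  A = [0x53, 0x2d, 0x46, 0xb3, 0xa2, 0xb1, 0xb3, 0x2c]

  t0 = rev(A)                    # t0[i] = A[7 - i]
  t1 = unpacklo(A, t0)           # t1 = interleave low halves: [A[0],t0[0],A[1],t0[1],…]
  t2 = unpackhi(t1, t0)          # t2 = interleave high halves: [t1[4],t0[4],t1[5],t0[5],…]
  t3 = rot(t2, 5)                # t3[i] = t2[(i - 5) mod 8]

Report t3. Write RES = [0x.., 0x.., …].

RES = [ 0x46  0xb3  0x2d  0xa2  0x53  0x46  0xb3  0xb1 ]

  t0: 2c b3 b1 a2 b3 46 2d 53
  t1: 53 2c 2d b3 46 b1 b3 a2
  t2: 46 b3 b1 46 b3 2d a2 53
  t3: 46 b3 2d a2 53 46 b3 b1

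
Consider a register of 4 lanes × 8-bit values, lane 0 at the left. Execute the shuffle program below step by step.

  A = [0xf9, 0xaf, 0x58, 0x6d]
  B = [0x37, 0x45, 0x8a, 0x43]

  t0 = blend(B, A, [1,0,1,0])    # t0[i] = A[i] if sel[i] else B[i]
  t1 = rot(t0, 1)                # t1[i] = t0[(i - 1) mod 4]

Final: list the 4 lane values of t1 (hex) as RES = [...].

RES = [ 0x43  0xf9  0x45  0x58 ]

t0 = [0xf9, 0x45, 0x58, 0x43]
t1 = [0x43, 0xf9, 0x45, 0x58]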